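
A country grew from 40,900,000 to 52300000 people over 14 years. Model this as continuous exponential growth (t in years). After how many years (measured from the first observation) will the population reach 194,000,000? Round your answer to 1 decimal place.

r = ln(52300000/40900000) / 14 ≈ 0.017562 per year
t = ln(194000000/40900000) / r = 1.55673 / 0.017562 ≈ 88.642

t ≈ 88.6 years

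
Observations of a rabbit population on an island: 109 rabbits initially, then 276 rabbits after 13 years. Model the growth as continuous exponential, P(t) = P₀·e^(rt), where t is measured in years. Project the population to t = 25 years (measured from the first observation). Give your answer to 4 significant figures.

r = ln(276/109) / 13 ≈ 0.071466 per year
P(25) = 109 · e^(0.071466·25) = 109 · 5.96936 ≈ 650.66

≈ 650.7 rabbits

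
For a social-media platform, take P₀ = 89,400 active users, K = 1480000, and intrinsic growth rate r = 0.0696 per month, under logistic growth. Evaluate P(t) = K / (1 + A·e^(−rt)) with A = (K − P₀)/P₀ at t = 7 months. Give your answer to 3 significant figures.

A = (1480000 − 89400)/89400 = 15.55481
P(7) = 1480000 / (1 + 15.55481·e^(−0.0696·7)) = 1480000 / (1 + 15.55481·0.614344)
= 1480000 / 10.55601 ≈ 140204.54

≈ 140,000 active users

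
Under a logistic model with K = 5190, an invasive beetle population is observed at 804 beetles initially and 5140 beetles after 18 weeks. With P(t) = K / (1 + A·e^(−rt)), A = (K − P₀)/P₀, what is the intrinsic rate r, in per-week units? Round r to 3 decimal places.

r ≈ 0.352 per week

A = (5190 − 804)/804 = 5.45522
5140 = 5190/(1 + 5.45522·e^(−r·18)) → e^(−18r) = (1.00973 − 1)/5.45522 = 0.001783
r = −ln(0.001783)/18 = 6.32936/18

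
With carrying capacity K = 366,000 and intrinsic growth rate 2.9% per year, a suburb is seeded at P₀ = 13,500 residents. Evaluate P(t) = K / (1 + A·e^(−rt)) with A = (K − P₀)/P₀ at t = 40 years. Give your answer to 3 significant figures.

≈ 39,800 residents

A = (366000 − 13500)/13500 = 26.11111
P(40) = 366000 / (1 + 26.11111·e^(−0.029·40)) = 366000 / (1 + 26.11111·0.313486)
= 366000 / 9.18547 ≈ 39845.53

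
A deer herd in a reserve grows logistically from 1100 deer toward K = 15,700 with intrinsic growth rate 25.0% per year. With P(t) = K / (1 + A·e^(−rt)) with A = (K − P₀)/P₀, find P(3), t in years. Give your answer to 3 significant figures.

A = (15700 − 1100)/1100 = 13.27273
P(3) = 15700 / (1 + 13.27273·e^(−0.25·3)) = 15700 / (1 + 13.27273·0.472367)
= 15700 / 7.26959 ≈ 2159.68

≈ 2,160 deer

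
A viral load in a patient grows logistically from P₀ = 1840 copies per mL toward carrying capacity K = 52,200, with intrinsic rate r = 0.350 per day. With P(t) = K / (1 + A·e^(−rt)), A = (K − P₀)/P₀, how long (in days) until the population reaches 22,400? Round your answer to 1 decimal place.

t ≈ 8.6 days

A = (52200 − 1840)/1840 = 27.36957
22400 = 52200/(1 + 27.36957·e^(−0.35t)) → 1 + 27.36957·e^(−0.35t) = 2.33036
e^(−0.35t) = 0.048607 → t = ln(20.5731)/0.35 = 3.02398/0.35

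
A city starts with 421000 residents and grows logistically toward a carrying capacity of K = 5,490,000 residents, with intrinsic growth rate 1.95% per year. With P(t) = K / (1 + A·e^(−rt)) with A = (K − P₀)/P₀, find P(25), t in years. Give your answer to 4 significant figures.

≈ 654,000 residents

A = (5490000 − 421000)/421000 = 12.04038
P(25) = 5490000 / (1 + 12.04038·e^(−0.0195·25)) = 5490000 / (1 + 12.04038·0.61416)
= 5490000 / 8.39472 ≈ 653982.63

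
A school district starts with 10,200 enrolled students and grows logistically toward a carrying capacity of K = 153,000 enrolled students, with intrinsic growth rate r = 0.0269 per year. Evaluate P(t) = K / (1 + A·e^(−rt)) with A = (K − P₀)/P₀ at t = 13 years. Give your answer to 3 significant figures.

A = (153000 − 10200)/10200 = 14
P(13) = 153000 / (1 + 14·e^(−0.0269·13)) = 153000 / (1 + 14·0.7049)
= 153000 / 10.86859 ≈ 14077.26

≈ 14,100 enrolled students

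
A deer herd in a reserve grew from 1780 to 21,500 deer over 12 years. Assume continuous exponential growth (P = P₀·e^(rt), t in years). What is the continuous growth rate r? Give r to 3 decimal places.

r ≈ 0.208 per year

21500 = 1780 · e^(r·12)
e^(12r) = 21500/1780 = 12.07865
r = ln(12.07865) / 12 = 2.49144 / 12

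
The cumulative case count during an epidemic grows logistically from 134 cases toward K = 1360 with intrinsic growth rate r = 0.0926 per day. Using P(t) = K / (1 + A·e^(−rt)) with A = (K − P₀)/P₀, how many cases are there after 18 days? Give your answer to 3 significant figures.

≈ 499 cases

A = (1360 − 134)/134 = 9.14925
P(18) = 1360 / (1 + 9.14925·e^(−0.0926·18)) = 1360 / (1 + 9.14925·0.18885)
= 1360 / 2.72784 ≈ 498.56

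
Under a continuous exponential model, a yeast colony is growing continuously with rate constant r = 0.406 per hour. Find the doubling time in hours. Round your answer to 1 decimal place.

doubling time = ln(2) / |r| = 0.69315 / 0.406

doubling time ≈ 1.7 hours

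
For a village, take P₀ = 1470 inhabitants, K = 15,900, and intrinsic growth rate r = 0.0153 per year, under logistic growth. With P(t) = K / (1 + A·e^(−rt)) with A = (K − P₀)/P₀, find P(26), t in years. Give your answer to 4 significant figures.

A = (15900 − 1470)/1470 = 9.81633
P(26) = 15900 / (1 + 9.81633·e^(−0.0153·26)) = 15900 / (1 + 9.81633·0.671796)
= 15900 / 7.59457 ≈ 2093.6

≈ 2,094 inhabitants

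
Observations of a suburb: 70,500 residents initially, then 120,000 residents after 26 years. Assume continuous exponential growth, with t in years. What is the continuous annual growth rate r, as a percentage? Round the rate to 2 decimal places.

120000 = 70500 · e^(r·26)
e^(26r) = 120000/70500 = 1.70213
r = ln(1.70213) / 26 = 0.53188 / 26

r ≈ 2.05% per year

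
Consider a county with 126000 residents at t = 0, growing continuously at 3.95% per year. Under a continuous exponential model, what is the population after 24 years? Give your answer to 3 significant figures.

≈ 325,000 residents

P(24) = 126000 · e^(0.0395·24) = 126000 · e^(0.948)
= 126000 · 2.58054 ≈ 325148.47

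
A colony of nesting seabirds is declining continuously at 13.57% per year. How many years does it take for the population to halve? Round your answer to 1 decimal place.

half-life = ln(2) / |r| = 0.69315 / 0.1357

half-life ≈ 5.1 years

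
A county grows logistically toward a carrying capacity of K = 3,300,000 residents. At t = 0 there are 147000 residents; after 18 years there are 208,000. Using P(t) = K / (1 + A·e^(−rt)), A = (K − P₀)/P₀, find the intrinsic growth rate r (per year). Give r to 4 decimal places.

A = (3300000 − 147000)/147000 = 21.44898
208000 = 3300000/(1 + 21.44898·e^(−r·18)) → e^(−18r) = (15.86538 − 1)/21.44898 = 0.693058
r = −ln(0.693058)/18 = 0.36664/18

r ≈ 0.0204 per year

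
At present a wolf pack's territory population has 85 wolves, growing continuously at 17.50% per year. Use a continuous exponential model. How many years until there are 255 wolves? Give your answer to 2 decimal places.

255 = 85 · e^(0.175·t)
t = ln(255/85) / 0.175 = ln(3) / 0.175 = 1.09861 / 0.175

t ≈ 6.28 years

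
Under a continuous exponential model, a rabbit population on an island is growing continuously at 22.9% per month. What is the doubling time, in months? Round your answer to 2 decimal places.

doubling time ≈ 3.03 months

doubling time = ln(2) / |r| = 0.69315 / 0.229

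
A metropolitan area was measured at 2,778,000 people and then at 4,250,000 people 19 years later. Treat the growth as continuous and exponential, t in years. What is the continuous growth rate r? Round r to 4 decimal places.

4250000 = 2778000 · e^(r·19)
e^(19r) = 4250000/2778000 = 1.52988
r = ln(1.52988) / 19 = 0.42519 / 19

r ≈ 0.0224 per year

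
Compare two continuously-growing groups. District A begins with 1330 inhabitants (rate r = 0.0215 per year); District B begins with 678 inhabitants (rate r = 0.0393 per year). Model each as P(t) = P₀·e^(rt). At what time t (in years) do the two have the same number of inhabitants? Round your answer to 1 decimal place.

t ≈ 37.9 years

1330·e^(0.0215t) = 678·e^(0.0393t)
1330/678 = e^((0.0393 − 0.0215)t) → ln(1.96165) = 0.0178·t
t = 0.67379 / 0.0178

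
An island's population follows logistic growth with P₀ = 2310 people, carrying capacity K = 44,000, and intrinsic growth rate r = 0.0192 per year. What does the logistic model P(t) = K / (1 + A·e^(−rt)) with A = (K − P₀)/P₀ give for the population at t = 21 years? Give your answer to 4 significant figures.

≈ 3,369 people

A = (44000 − 2310)/2310 = 18.04762
P(21) = 44000 / (1 + 18.04762·e^(−0.0192·21)) = 44000 / (1 + 18.04762·0.668178)
= 44000 / 13.05903 ≈ 3369.32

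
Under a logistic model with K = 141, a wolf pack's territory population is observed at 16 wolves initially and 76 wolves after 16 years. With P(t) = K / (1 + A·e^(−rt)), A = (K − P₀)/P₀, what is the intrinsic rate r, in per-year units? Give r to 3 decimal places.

r ≈ 0.138 per year

A = (141 − 16)/16 = 7.8125
76 = 141/(1 + 7.8125·e^(−r·16)) → e^(−16r) = (1.85526 − 1)/7.8125 = 0.109474
r = −ln(0.109474)/16 = 2.21207/16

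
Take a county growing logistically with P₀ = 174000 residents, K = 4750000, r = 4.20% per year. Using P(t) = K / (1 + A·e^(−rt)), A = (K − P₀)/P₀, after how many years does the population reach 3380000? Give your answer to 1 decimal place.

t ≈ 99.3 years

A = (4750000 − 174000)/174000 = 26.29885
3380000 = 4750000/(1 + 26.29885·e^(−0.042t)) → 1 + 26.29885·e^(−0.042t) = 1.40533
e^(−0.042t) = 0.015412 → t = ln(64.8833)/0.042 = 4.17259/0.042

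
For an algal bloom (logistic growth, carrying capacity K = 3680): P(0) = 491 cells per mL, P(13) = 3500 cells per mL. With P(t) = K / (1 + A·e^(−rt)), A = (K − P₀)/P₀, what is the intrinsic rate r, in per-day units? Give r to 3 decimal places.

r ≈ 0.372 per day

A = (3680 − 491)/491 = 6.49491
3500 = 3680/(1 + 6.49491·e^(−r·13)) → e^(−13r) = (1.05143 − 1)/6.49491 = 0.007918
r = −ln(0.007918)/13 = 4.83858/13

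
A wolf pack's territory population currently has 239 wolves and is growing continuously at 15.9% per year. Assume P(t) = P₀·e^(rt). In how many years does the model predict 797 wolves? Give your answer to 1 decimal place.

797 = 239 · e^(0.159·t)
t = ln(797/239) / 0.159 = ln(3.33473) / 0.159 = 1.20439 / 0.159

t ≈ 7.6 years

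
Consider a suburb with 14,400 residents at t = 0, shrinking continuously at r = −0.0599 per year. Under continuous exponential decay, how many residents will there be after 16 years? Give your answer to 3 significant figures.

P(16) = 14400 · e^(-0.0599·16) = 14400 · e^(-0.9584)
= 14400 · 0.38351 ≈ 5522.49

≈ 5,520 residents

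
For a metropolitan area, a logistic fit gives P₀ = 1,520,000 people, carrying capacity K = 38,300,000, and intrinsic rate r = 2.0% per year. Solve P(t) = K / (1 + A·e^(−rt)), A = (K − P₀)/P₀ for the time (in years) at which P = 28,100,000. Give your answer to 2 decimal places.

A = (38300000 − 1520000)/1520000 = 24.19737
28100000 = 38300000/(1 + 24.19737·e^(−0.02t)) → 1 + 24.19737·e^(−0.02t) = 1.36299
e^(−0.02t) = 0.015001 → t = ln(66.66138)/0.02 = 4.19963/0.02

t ≈ 209.98 years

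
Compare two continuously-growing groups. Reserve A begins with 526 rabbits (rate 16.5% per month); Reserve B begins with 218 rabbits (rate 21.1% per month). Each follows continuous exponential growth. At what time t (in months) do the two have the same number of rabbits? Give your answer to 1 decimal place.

t ≈ 19.1 months

526·e^(0.165t) = 218·e^(0.211t)
526/218 = e^((0.211 − 0.165)t) → ln(2.41284) = 0.046·t
t = 0.88081 / 0.046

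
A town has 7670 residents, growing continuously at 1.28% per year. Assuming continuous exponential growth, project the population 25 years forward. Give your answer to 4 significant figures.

≈ 10,560 residents

P(25) = 7670 · e^(0.0128·25) = 7670 · e^(0.32)
= 7670 · 1.37713 ≈ 10562.57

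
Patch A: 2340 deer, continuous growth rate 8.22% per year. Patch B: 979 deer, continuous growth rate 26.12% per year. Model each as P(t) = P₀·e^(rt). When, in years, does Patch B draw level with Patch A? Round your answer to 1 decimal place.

2340·e^(0.0822t) = 979·e^(0.2612t)
2340/979 = e^((0.2612 − 0.0822)t) → ln(2.39019) = 0.179·t
t = 0.87137 / 0.179

t ≈ 4.9 years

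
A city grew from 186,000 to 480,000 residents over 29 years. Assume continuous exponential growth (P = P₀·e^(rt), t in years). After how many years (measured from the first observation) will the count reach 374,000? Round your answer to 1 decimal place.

t ≈ 21.4 years

r = ln(480000/186000) / 29 ≈ 0.032691 per year
t = ln(374000/186000) / r = 0.69851 / 0.032691 ≈ 21.367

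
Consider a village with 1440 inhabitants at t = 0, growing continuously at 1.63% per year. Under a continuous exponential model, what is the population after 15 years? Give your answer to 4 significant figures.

P(15) = 1440 · e^(0.0163·15) = 1440 · e^(0.2445)
= 1440 · 1.27698 ≈ 1838.86

≈ 1,839 inhabitants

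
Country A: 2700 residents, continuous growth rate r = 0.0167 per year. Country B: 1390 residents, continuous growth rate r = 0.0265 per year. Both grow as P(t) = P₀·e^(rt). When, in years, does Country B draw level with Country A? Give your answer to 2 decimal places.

t ≈ 67.75 years

2700·e^(0.0167t) = 1390·e^(0.0265t)
2700/1390 = e^((0.0265 − 0.0167)t) → ln(1.94245) = 0.0098·t
t = 0.66395 / 0.0098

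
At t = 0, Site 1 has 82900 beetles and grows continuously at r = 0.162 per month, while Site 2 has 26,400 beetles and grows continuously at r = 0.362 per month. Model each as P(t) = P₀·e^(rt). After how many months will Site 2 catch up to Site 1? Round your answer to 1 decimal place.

t ≈ 5.7 months

82900·e^(0.162t) = 26400·e^(0.362t)
82900/26400 = e^((0.362 − 0.162)t) → ln(3.14015) = 0.2·t
t = 1.14427 / 0.2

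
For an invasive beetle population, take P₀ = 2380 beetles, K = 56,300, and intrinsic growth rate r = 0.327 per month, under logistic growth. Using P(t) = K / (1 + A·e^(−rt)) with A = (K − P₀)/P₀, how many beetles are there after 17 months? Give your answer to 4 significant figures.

A = (56300 − 2380)/2380 = 22.65546
P(17) = 56300 / (1 + 22.65546·e^(−0.327·17)) = 56300 / (1 + 22.65546·0.003853)
= 56300 / 1.08728 ≈ 51780.44

≈ 51,780 beetles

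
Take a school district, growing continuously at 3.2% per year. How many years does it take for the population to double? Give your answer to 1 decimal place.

doubling time ≈ 21.7 years

doubling time = ln(2) / |r| = 0.69315 / 0.032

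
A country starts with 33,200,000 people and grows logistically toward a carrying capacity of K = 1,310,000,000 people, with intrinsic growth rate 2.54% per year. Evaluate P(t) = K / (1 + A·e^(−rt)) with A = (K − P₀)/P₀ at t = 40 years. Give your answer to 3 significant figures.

≈ 87,800,000 people

A = (1310000000 − 33200000)/33200000 = 38.45783
P(40) = 1310000000 / (1 + 38.45783·e^(−0.0254·40)) = 1310000000 / (1 + 38.45783·0.36204)
= 1310000000 / 14.92328 ≈ 87782303.1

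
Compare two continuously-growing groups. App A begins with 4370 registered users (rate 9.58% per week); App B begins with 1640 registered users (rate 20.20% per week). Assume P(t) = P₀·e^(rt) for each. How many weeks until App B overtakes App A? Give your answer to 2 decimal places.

4370·e^(0.0958t) = 1640·e^(0.202t)
4370/1640 = e^((0.202 − 0.0958)t) → ln(2.66463) = 0.1062·t
t = 0.98007 / 0.1062

t ≈ 9.23 weeks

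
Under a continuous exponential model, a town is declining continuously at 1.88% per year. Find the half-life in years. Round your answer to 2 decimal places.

half-life = ln(2) / |r| = 0.69315 / 0.0188

half-life ≈ 36.87 years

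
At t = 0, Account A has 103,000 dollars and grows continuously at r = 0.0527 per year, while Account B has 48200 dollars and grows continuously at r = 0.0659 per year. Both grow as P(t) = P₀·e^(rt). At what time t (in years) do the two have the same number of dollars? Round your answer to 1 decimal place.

t ≈ 57.5 years

103000·e^(0.0527t) = 48200·e^(0.0659t)
103000/48200 = e^((0.0659 − 0.0527)t) → ln(2.13693) = 0.0132·t
t = 0.75937 / 0.0132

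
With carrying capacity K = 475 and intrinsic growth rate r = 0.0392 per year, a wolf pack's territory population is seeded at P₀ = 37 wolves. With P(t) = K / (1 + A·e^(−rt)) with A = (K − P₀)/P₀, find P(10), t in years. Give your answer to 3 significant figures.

≈ 52.8 wolves

A = (475 − 37)/37 = 11.83784
P(10) = 475 / (1 + 11.83784·e^(−0.0392·10)) = 475 / (1 + 11.83784·0.675704)
= 475 / 8.99888 ≈ 52.78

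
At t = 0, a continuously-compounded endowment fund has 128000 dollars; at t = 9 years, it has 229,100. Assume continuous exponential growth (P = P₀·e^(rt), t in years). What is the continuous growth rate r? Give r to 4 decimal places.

229100 = 128000 · e^(r·9)
e^(9r) = 229100/128000 = 1.78984
r = ln(1.78984) / 9 = 0.58213 / 9

r ≈ 0.0647 per year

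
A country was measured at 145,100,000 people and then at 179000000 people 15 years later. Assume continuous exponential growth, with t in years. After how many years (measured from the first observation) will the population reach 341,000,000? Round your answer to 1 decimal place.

r = ln(179000000/145100000) / 15 ≈ 0.013998 per year
t = ln(341000000/145100000) / r = 0.85446 / 0.013998 ≈ 61.044

t ≈ 61.0 years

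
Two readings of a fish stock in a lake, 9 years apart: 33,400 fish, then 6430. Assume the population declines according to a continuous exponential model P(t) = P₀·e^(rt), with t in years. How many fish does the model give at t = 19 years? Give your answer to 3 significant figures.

r = ln(6430/33400) / 9 ≈ -0.183065 per year
P(19) = 33400 · e^(-0.183065·19) = 33400 · 0.03086 ≈ 1030.79

≈ 1,030 fish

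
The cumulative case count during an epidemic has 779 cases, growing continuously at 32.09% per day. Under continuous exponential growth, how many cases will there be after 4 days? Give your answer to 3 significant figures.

P(4) = 779 · e^(0.3209·4) = 779 · e^(1.2836)
= 779 · 3.60961 ≈ 2811.89

≈ 2,810 cases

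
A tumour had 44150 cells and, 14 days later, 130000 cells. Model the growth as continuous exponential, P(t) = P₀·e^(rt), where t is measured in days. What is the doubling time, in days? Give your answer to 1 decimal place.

doubling time ≈ 9.0 days

r = ln(130000/44150) / 14 = ln(2.94451) / 14 ≈ 0.077139 per day
doubling time = ln 2 / |r| = 0.69315 / 0.077139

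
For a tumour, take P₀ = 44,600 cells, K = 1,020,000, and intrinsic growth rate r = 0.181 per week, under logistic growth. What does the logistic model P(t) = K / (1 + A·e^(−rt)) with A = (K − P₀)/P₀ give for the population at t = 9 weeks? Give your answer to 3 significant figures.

A = (1020000 − 44600)/44600 = 21.86996
P(9) = 1020000 / (1 + 21.86996·e^(−0.181·9)) = 1020000 / (1 + 21.86996·0.196126)
= 1020000 / 5.28926 ≈ 192843.68

≈ 193,000 cells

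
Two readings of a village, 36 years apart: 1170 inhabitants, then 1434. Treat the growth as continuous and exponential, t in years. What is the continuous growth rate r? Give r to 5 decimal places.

1434 = 1170 · e^(r·36)
e^(36r) = 1434/1170 = 1.22564
r = ln(1.22564) / 36 = 0.20346 / 36

r ≈ 0.00565 per year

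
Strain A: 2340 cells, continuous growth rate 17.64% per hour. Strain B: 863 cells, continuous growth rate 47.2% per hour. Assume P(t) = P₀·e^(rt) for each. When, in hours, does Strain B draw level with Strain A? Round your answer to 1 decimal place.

2340·e^(0.1764t) = 863·e^(0.472t)
2340/863 = e^((0.472 − 0.1764)t) → ln(2.71147) = 0.2956·t
t = 0.99749 / 0.2956

t ≈ 3.4 hours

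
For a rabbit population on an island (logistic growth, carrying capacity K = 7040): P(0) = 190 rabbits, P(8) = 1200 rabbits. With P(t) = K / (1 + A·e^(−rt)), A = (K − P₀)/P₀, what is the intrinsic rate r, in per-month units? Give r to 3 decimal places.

A = (7040 − 190)/190 = 36.05263
1200 = 7040/(1 + 36.05263·e^(−r·8)) → e^(−8r) = (5.86667 − 1)/36.05263 = 0.134988
r = −ln(0.134988)/8 = 2.00257/8

r ≈ 0.250 per month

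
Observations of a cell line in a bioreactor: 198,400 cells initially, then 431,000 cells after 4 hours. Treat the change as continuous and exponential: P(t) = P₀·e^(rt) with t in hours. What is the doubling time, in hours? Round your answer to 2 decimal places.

r = ln(431000/198400) / 4 = ln(2.17238) / 4 ≈ 0.193956 per hour
doubling time = ln 2 / |r| = 0.69315 / 0.193956

doubling time ≈ 3.57 hours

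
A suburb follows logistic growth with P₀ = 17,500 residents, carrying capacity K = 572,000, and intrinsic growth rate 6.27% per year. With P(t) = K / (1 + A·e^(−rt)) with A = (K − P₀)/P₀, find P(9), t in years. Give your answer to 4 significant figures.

A = (572000 − 17500)/17500 = 31.68571
P(9) = 572000 / (1 + 31.68571·e^(−0.0627·9)) = 572000 / (1 + 31.68571·0.568758)
= 572000 / 19.02151 ≈ 30071.22

≈ 30,070 residents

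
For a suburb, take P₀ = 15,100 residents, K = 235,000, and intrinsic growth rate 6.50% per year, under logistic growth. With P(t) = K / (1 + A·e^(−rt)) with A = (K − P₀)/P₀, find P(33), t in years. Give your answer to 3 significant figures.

≈ 86,900 residents

A = (235000 − 15100)/15100 = 14.56291
P(33) = 235000 / (1 + 14.56291·e^(−0.065·33)) = 235000 / (1 + 14.56291·0.117068)
= 235000 / 2.70485 ≈ 86880.92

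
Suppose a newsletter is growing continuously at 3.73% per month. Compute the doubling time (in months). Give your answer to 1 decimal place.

doubling time = ln(2) / |r| = 0.69315 / 0.0373

doubling time ≈ 18.6 months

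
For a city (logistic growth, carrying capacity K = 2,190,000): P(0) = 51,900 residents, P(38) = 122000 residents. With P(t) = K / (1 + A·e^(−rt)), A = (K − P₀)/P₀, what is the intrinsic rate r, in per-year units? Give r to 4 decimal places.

A = (2190000 − 51900)/51900 = 41.19653
122000 = 2190000/(1 + 41.19653·e^(−r·38)) → e^(−38r) = (17.95082 − 1)/41.19653 = 0.411462
r = −ln(0.411462)/38 = 0.88804/38

r ≈ 0.0234 per year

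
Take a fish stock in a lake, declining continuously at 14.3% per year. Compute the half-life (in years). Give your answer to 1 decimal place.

half-life ≈ 4.8 years

half-life = ln(2) / |r| = 0.69315 / 0.143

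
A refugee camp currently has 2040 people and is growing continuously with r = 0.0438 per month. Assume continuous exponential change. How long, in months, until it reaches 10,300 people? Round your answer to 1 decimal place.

10300 = 2040 · e^(0.0438·t)
t = ln(10300/2040) / 0.0438 = ln(5.04902) / 0.0438 = 1.61919 / 0.0438

t ≈ 37.0 months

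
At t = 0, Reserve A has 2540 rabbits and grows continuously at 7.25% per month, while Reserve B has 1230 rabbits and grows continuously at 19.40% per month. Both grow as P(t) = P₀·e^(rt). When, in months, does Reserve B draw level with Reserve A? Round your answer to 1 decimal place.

t ≈ 6.0 months

2540·e^(0.0725t) = 1230·e^(0.194t)
2540/1230 = e^((0.194 − 0.0725)t) → ln(2.06504) = 0.1215·t
t = 0.72515 / 0.1215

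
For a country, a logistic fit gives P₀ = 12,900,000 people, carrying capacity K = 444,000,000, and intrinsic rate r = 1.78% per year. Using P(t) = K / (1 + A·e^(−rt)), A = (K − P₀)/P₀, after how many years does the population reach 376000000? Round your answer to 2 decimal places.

t ≈ 293.21 years

A = (444000000 − 12900000)/12900000 = 33.4186
376000000 = 444000000/(1 + 33.4186·e^(−0.0178t)) → 1 + 33.4186·e^(−0.0178t) = 1.18085
e^(−0.0178t) = 0.005412 → t = ln(184.78523)/0.0178 = 5.21919/0.0178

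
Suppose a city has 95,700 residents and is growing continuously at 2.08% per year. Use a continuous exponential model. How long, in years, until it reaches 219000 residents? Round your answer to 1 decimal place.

219000 = 95700 · e^(0.0208·t)
t = ln(219000/95700) / 0.0208 = ln(2.2884) / 0.0208 = 0.82785 / 0.0208

t ≈ 39.8 years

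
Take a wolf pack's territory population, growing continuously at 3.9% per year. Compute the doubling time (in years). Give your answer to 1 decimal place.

doubling time = ln(2) / |r| = 0.69315 / 0.039

doubling time ≈ 17.8 years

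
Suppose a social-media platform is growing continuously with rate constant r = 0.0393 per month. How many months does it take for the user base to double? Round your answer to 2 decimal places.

doubling time ≈ 17.64 months

doubling time = ln(2) / |r| = 0.69315 / 0.0393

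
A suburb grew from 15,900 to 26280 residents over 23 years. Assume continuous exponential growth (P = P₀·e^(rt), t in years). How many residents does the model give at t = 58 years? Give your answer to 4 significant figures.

≈ 56,460 residents

r = ln(26280/15900) / 23 ≈ 0.021847 per year
P(58) = 15900 · e^(0.021847·58) = 15900 · 3.55071 ≈ 56456.22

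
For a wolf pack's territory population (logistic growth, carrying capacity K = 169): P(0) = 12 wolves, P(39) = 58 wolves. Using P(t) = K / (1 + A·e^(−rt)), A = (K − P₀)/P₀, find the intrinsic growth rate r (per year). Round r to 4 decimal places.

r ≈ 0.0493 per year

A = (169 − 12)/12 = 13.08333
58 = 169/(1 + 13.08333·e^(−r·39)) → e^(−39r) = (2.91379 − 1)/13.08333 = 0.146277
r = −ln(0.146277)/39 = 1.92225/39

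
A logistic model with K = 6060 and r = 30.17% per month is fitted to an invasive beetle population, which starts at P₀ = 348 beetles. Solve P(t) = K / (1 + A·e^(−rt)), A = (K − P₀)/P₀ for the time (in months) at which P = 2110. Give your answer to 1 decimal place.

t ≈ 7.2 months

A = (6060 − 348)/348 = 16.41379
2110 = 6060/(1 + 16.41379·e^(−0.3017t)) → 1 + 16.41379·e^(−0.3017t) = 2.87204
e^(−0.3017t) = 0.114053 → t = ln(8.76787)/0.3017 = 2.17109/0.3017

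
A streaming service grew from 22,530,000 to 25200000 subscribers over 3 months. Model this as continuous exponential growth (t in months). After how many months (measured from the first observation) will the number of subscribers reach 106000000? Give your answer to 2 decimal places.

r = ln(25200000/22530000) / 3 ≈ 0.037332 per month
t = ln(106000000/22530000) / r = 1.54859 / 0.037332 ≈ 41.482

t ≈ 41.48 months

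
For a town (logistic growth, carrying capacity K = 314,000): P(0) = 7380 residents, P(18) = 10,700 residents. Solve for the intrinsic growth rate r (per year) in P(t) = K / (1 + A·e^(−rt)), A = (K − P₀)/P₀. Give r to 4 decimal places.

r ≈ 0.0212 per year

A = (314000 − 7380)/7380 = 41.54743
10700 = 314000/(1 + 41.54743·e^(−r·18)) → e^(−18r) = (29.34579 − 1)/41.54743 = 0.682252
r = −ln(0.682252)/18 = 0.38236/18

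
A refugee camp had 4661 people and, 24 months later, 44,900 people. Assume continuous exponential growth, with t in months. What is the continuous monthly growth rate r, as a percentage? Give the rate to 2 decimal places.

r ≈ 9.44% per month

44900 = 4661 · e^(r·24)
e^(24r) = 44900/4661 = 9.63313
r = ln(9.63313) / 24 = 2.26521 / 24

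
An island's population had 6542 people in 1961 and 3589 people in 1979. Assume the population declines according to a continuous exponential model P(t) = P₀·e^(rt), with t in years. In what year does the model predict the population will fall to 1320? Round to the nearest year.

year 2009

r = ln(3589/6542) / 18 = -0.60037/18 ≈ -0.033354 per year
t = ln(1320/6542) / r = -1.60061/-0.033354 ≈ 47.99 years after 1961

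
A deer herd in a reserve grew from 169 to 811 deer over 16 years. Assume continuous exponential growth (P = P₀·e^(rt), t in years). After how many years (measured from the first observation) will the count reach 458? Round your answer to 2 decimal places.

t ≈ 10.17 years

r = ln(811/169) / 16 ≈ 0.098023 per year
t = ln(458/169) / r = 0.99697 / 0.098023 ≈ 10.171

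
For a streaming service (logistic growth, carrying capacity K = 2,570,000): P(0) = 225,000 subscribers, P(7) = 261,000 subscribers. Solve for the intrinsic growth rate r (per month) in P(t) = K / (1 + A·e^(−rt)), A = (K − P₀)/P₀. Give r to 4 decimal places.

A = (2570000 − 225000)/225000 = 10.42222
261000 = 2570000/(1 + 10.42222·e^(−r·7)) → e^(−7r) = (9.84674 − 1)/10.42222 = 0.848835
r = −ln(0.848835)/7 = 0.16389/7

r ≈ 0.0234 per month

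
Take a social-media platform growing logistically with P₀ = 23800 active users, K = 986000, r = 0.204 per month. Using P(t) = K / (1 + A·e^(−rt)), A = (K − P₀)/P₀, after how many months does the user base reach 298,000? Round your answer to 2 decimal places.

t ≈ 14.03 months

A = (986000 − 23800)/23800 = 40.42857
298000 = 986000/(1 + 40.42857·e^(−0.204t)) → 1 + 40.42857·e^(−0.204t) = 3.30872
e^(−0.204t) = 0.057106 → t = ln(17.51121)/0.204 = 2.86284/0.204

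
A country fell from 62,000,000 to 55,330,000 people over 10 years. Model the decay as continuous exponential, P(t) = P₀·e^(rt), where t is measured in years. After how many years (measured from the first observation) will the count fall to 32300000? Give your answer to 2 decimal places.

t ≈ 57.29 years

r = ln(55330000/62000000) / 10 ≈ -0.011382 per year
t = ln(32300000/62000000) / r = -0.65207 / -0.011382 ≈ 57.29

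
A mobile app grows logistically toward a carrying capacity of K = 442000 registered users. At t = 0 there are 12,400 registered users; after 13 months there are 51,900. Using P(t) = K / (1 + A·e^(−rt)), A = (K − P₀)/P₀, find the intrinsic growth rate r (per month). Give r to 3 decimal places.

r ≈ 0.118 per month

A = (442000 − 12400)/12400 = 34.64516
51900 = 442000/(1 + 34.64516·e^(−r·13)) → e^(−13r) = (8.51638 − 1)/34.64516 = 0.216953
r = −ln(0.216953)/13 = 1.52807/13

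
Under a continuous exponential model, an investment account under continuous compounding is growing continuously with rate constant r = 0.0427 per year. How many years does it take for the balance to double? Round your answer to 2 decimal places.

doubling time ≈ 16.23 years

doubling time = ln(2) / |r| = 0.69315 / 0.0427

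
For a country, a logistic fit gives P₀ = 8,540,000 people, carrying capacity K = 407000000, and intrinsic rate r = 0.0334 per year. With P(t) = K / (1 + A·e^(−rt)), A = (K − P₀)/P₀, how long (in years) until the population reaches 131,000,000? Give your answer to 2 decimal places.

A = (407000000 − 8540000)/8540000 = 46.65808
131000000 = 407000000/(1 + 46.65808·e^(−0.0334t)) → 1 + 46.65808·e^(−0.0334t) = 3.10687
e^(−0.0334t) = 0.045156 → t = ln(22.14568)/0.0334 = 3.09764/0.0334

t ≈ 92.74 years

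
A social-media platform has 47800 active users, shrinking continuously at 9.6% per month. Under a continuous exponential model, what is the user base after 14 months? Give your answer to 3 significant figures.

≈ 12,500 active users

P(14) = 47800 · e^(-0.096·14) = 47800 · e^(-1.344)
= 47800 · 0.2608 ≈ 12466.26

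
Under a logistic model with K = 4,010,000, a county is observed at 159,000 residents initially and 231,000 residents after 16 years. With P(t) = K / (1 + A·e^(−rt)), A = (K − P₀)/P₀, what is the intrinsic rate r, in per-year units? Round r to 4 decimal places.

r ≈ 0.0245 per year

A = (4010000 − 159000)/159000 = 24.22013
231000 = 4010000/(1 + 24.22013·e^(−r·16)) → e^(−16r) = (17.35931 − 1)/24.22013 = 0.675443
r = −ln(0.675443)/16 = 0.39239/16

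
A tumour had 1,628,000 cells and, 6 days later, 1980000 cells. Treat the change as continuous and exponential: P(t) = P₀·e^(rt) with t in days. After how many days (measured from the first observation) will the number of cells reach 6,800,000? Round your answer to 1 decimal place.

t ≈ 43.8 days

r = ln(1980000/1628000) / 6 ≈ 0.032624 per day
t = ln(6800000/1628000) / r = 1.42957 / 0.032624 ≈ 43.819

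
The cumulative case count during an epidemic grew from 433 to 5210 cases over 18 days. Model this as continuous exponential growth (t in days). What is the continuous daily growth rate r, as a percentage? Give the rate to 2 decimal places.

r ≈ 13.82% per day

5210 = 433 · e^(r·18)
e^(18r) = 5210/433 = 12.03233
r = ln(12.03233) / 18 = 2.4876 / 18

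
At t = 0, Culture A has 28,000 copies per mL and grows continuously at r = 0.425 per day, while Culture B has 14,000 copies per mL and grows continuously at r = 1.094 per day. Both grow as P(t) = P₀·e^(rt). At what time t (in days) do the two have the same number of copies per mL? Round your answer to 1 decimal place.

28000·e^(0.425t) = 14000·e^(1.094t)
28000/14000 = e^((1.094 − 0.425)t) → ln(2) = 0.669·t
t = 0.69315 / 0.669

t ≈ 1.0 days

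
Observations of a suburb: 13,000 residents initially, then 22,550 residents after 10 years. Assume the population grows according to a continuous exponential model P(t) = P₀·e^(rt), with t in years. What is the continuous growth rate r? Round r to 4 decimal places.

r ≈ 0.0551 per year

22550 = 13000 · e^(r·10)
e^(10r) = 22550/13000 = 1.73462
r = ln(1.73462) / 10 = 0.55079 / 10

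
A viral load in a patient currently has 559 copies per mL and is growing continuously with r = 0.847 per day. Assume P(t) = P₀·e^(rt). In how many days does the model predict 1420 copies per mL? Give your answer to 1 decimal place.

t ≈ 1.1 days

1420 = 559 · e^(0.847·t)
t = ln(1420/559) / 0.847 = ln(2.54025) / 0.847 = 0.93226 / 0.847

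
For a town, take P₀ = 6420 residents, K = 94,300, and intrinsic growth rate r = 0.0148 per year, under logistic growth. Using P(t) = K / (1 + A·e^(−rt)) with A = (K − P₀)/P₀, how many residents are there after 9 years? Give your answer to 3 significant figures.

≈ 7,260 residents

A = (94300 − 6420)/6420 = 13.68847
P(9) = 94300 / (1 + 13.68847·e^(−0.0148·9)) = 94300 / (1 + 13.68847·0.87529)
= 94300 / 12.98138 ≈ 7264.25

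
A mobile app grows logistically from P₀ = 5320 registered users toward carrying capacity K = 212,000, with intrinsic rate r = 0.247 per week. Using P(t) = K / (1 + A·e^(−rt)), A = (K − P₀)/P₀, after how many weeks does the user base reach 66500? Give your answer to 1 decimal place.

A = (212000 − 5320)/5320 = 38.84962
66500 = 212000/(1 + 38.84962·e^(−0.247t)) → 1 + 38.84962·e^(−0.247t) = 3.18797
e^(−0.247t) = 0.056319 → t = ln(17.75601)/0.247 = 2.87672/0.247

t ≈ 11.6 weeks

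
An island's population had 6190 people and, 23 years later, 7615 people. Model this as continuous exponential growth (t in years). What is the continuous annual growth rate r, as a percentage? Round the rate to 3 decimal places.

7615 = 6190 · e^(r·23)
e^(23r) = 7615/6190 = 1.23021
r = ln(1.23021) / 23 = 0.20718 / 23

r ≈ 0.901% per year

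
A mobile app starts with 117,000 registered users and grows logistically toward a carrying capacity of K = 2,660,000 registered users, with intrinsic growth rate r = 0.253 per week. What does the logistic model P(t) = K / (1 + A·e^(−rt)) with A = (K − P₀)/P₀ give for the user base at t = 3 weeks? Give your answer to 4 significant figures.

≈ 238,000 registered users

A = (2660000 − 117000)/117000 = 21.73504
P(3) = 2660000 / (1 + 21.73504·e^(−0.253·3)) = 2660000 / (1 + 21.73504·0.468134)
= 2660000 / 11.17492 ≈ 238033.03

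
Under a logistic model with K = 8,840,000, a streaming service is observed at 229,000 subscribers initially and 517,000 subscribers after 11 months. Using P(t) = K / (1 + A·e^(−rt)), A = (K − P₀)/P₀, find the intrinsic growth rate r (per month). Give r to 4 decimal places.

r ≈ 0.0771 per month

A = (8840000 − 229000)/229000 = 37.60262
517000 = 8840000/(1 + 37.60262·e^(−r·11)) → e^(−11r) = (17.09865 − 1)/37.60262 = 0.428126
r = −ln(0.428126)/11 = 0.84834/11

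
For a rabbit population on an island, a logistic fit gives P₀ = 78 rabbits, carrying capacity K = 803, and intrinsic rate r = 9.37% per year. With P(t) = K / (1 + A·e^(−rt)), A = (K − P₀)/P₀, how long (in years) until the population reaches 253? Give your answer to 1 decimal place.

A = (803 − 78)/78 = 9.29487
253 = 803/(1 + 9.29487·e^(−0.0937t)) → 1 + 9.29487·e^(−0.0937t) = 3.17391
e^(−0.0937t) = 0.233883 → t = ln(4.27564)/0.0937 = 1.45293/0.0937

t ≈ 15.5 years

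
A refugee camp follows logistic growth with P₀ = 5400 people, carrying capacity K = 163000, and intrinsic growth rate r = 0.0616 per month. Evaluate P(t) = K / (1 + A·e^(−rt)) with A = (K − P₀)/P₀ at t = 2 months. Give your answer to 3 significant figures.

≈ 6,080 people

A = (163000 − 5400)/5400 = 29.18519
P(2) = 163000 / (1 + 29.18519·e^(−0.0616·2)) = 163000 / (1 + 29.18519·0.884087)
= 163000 / 26.80224 ≈ 6081.58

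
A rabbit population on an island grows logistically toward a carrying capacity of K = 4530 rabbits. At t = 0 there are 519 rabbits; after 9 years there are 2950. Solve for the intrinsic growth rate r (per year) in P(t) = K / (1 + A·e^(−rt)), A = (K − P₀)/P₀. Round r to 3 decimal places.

A = (4530 − 519)/519 = 7.72832
2950 = 4530/(1 + 7.72832·e^(−r·9)) → e^(−9r) = (1.53559 − 1)/7.72832 = 0.069303
r = −ln(0.069303)/9 = 2.66927/9

r ≈ 0.297 per year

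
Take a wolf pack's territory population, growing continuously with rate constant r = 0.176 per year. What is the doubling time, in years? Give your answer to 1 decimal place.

doubling time ≈ 3.9 years

doubling time = ln(2) / |r| = 0.69315 / 0.176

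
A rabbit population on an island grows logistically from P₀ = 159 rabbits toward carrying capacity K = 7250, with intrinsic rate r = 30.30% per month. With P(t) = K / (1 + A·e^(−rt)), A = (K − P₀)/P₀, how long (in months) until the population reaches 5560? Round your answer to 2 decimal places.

t ≈ 16.46 months

A = (7250 − 159)/159 = 44.59748
5560 = 7250/(1 + 44.59748·e^(−0.303t)) → 1 + 44.59748·e^(−0.303t) = 1.30396
e^(−0.303t) = 0.006816 → t = ln(146.72308)/0.303 = 4.98855/0.303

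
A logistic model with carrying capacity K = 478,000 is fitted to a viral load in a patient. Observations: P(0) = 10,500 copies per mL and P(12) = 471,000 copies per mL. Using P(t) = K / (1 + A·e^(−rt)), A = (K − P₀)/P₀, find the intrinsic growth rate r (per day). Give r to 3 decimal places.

r ≈ 0.667 per day

A = (478000 − 10500)/10500 = 44.52381
471000 = 478000/(1 + 44.52381·e^(−r·12)) → e^(−12r) = (1.01486 − 1)/44.52381 = 0.000334
r = −ln(0.000334)/12 = 8.00497/12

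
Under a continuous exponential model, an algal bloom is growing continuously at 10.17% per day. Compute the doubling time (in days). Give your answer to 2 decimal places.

doubling time = ln(2) / |r| = 0.69315 / 0.1017

doubling time ≈ 6.82 days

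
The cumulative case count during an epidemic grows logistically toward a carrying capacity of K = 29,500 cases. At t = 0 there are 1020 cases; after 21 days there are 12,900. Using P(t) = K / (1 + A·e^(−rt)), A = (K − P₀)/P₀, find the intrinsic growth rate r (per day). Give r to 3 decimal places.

r ≈ 0.147 per day

A = (29500 − 1020)/1020 = 27.92157
12900 = 29500/(1 + 27.92157·e^(−r·21)) → e^(−21r) = (2.28682 − 1)/27.92157 = 0.046087
r = −ln(0.046087)/21 = 3.07722/21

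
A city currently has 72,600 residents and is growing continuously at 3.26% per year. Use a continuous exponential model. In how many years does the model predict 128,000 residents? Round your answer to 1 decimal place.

t ≈ 17.4 years

128000 = 72600 · e^(0.0326·t)
t = ln(128000/72600) / 0.0326 = ln(1.76309) / 0.0326 = 0.56707 / 0.0326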